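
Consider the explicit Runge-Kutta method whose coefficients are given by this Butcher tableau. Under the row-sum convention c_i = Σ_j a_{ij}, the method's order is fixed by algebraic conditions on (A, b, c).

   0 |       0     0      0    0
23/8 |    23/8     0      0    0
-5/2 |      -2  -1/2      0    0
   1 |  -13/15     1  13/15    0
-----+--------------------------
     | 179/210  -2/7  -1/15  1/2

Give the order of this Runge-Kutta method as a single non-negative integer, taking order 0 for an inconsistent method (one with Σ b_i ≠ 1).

b = (179/210, -2/7, -1/15, 1/2)
c = (0, 23/8, -5/2, 1)
Ac = (0, 0, -23/16, 17/24)
Σ b_i: 179/210·1 + (-2/7)·1 + (-1/15)·1 + 1/2·1 = 1 ✓
b·c: (-2/7)·23/8 + (-1/15)·(-5/2) + 1/2·1 = -13/84 ≠ 1/2 ⇒ order 1.

1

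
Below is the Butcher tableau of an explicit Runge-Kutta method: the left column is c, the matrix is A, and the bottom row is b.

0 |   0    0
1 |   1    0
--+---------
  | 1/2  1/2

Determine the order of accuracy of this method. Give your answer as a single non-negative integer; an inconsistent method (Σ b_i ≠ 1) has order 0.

b = (1/2, 1/2)
c = (0, 1)
Σ b_i: 1/2·1 + 1/2·1 = 1 ✓
b·c: 1/2·1 = 1/2 ✓; 2 stages ⇒ order 2.

2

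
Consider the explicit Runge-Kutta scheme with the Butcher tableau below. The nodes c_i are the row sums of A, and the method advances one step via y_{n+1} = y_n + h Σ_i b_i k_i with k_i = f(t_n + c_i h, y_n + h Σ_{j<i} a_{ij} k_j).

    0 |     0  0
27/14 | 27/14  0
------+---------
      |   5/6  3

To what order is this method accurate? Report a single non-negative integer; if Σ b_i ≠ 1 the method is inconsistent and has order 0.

b = (5/6, 3)
c = (0, 27/14)
Σ b_i: 5/6·1 + 3·1 = 23/6 ≠ 1 ⇒ order 0.

0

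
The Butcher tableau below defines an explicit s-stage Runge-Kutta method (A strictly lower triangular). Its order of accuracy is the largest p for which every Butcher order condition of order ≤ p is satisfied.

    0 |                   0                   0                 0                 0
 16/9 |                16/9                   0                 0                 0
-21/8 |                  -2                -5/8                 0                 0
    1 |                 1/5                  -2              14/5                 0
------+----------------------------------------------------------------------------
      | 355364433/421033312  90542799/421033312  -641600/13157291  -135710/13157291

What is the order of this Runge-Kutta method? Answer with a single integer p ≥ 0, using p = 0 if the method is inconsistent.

3

b = (355364433/421033312, 90542799/421033312, -641600/13157291, -135710/13157291)
c = (0, 16/9, -21/8, 1)
Ac = (0, 0, -10/9, -1963/180)
Σ b_i: 355364433/421033312·1 + 90542799/421033312·1 + (-641600/13157291)·1 + (-135710/13157291)·1 = 1 ✓
b·c: 90542799/421033312·16/9 + (-641600/13157291)·(-21/8) + (-135710/13157291)·1 = 1/2 ✓
b·c²: 90542799/421033312·256/81 + (-641600/13157291)·441/64 + (-135710/13157291)·1 = 1/3 ✓
b·Ac: (-641600/13157291)·(-10/9) + (-135710/13157291)·(-1963/180) = 1/6 ✓
b·c³: 90542799/421033312·4096/729 + (-641600/13157291)·(-9261/512) + (-135710/13157291)·1 = 844475329/405996408 ≠ 1/4 ⇒ order 3.
b·(c∘Ac): (-641600/13157291)·35/12 + (-135710/13157291)·(-1963/180) = -7044127/236831238 ≠ 1/8
b·Ac²: (-641600/13157291)·(-160/81) + (-135710/13157291)·168127/12960 = -30435977/811992816 ≠ 1/12
b·A²c: (-135710/13157291)·(-28/9) = 542840/16916517 ≠ 1/24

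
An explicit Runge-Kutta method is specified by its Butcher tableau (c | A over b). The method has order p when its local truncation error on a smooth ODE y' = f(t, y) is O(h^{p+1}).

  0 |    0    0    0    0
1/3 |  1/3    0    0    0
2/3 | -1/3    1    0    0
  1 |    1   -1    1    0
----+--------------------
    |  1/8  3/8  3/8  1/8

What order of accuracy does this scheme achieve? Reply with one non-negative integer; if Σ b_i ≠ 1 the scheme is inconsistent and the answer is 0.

b = (1/8, 3/8, 3/8, 1/8)
c = (0, 1/3, 2/3, 1)
Ac = (0, 0, 1/3, 1/3)
Σ b_i: 1/8·1 + 3/8·1 + 3/8·1 + 1/8·1 = 1 ✓
b·c: 3/8·1/3 + 3/8·2/3 + 1/8·1 = 1/2 ✓
b·c²: 3/8·1/9 + 3/8·4/9 + 1/8·1 = 1/3 ✓
b·Ac: 3/8·1/3 + 1/8·1/3 = 1/6 ✓
b·c³: 3/8·1/27 + 3/8·8/27 + 1/8·1 = 1/4 ✓
b·(c∘Ac): 3/8·2/9 + 1/8·1/3 = 1/8 ✓
b·Ac²: 3/8·1/9 + 1/8·1/3 = 1/12 ✓
b·A²c: 1/8·1/3 = 1/24 ✓; 4 stages ⇒ order 4.

4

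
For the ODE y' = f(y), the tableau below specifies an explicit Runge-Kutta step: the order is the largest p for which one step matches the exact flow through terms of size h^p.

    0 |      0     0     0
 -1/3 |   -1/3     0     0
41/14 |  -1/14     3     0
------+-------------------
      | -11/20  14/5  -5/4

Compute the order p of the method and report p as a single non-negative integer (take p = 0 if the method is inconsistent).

1

b = (-11/20, 14/5, -5/4)
c = (0, -1/3, 41/14)
Ac = (0, 0, -1)
Σ b_i: (-11/20)·1 + 14/5·1 + (-5/4)·1 = 1 ✓
b·c: 14/5·(-1/3) + (-5/4)·41/14 = -3859/840 ≠ 1/2 ⇒ order 1.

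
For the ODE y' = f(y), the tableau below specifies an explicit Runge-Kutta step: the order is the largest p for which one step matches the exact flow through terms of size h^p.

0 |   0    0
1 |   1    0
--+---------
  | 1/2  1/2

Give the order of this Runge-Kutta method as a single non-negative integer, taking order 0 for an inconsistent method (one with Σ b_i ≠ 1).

2

b = (1/2, 1/2)
c = (0, 1)
Σ b_i: 1/2·1 + 1/2·1 = 1 ✓
b·c: 1/2·1 = 1/2 ✓; 2 stages ⇒ order 2.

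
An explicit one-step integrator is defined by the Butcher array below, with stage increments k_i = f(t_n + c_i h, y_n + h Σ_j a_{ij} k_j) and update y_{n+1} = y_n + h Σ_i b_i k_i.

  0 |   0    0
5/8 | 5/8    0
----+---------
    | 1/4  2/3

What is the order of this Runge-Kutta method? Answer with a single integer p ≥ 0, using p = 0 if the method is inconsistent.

b = (1/4, 2/3)
c = (0, 5/8)
Σ b_i: 1/4·1 + 2/3·1 = 11/12 ≠ 1 ⇒ order 0.

0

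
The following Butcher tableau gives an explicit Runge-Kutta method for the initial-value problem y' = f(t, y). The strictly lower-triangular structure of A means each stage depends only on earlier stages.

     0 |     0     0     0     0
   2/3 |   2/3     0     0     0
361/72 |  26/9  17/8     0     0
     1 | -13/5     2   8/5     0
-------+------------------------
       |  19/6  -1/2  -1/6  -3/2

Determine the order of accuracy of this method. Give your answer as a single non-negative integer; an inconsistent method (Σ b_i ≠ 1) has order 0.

b = (19/6, -1/2, -1/6, -3/2)
c = (0, 2/3, 361/72, 1)
Ac = (0, 0, 17/12, 421/45)
Σ b_i: 19/6·1 + (-1/2)·1 + (-1/6)·1 + (-3/2)·1 = 1 ✓
b·c: (-1/2)·2/3 + (-1/6)·361/72 + (-3/2)·1 = -1153/432 ≠ 1/2 ⇒ order 1.

1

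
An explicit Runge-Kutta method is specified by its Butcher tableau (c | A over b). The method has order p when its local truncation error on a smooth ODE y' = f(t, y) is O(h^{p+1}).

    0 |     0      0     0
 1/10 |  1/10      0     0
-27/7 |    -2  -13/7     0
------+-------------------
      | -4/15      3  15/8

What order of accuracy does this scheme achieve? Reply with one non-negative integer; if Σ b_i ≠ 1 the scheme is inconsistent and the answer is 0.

b = (-4/15, 3, 15/8)
c = (0, 1/10, -27/7)
Ac = (0, 0, -13/70)
Σ b_i: (-4/15)·1 + 3·1 + 15/8·1 = 553/120 ≠ 1 ⇒ order 0.

0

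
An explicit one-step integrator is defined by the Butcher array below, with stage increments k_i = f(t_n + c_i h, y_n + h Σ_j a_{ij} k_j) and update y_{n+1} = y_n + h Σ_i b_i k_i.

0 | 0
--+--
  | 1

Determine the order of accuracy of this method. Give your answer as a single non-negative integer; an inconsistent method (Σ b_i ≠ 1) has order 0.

b = (1)
c = (0)
Σ b_i: 1·1 = 1 ✓; 1 stage ⇒ order 1.

1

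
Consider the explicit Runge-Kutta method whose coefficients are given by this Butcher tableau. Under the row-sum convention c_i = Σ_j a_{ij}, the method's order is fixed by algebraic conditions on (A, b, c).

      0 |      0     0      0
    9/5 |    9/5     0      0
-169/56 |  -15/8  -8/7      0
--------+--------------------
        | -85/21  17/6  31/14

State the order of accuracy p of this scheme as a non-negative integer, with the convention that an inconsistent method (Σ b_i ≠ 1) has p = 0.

1

b = (-85/21, 17/6, 31/14)
c = (0, 9/5, -169/56)
Ac = (0, 0, -72/35)
Σ b_i: (-85/21)·1 + 17/6·1 + 31/14·1 = 1 ✓
b·c: 17/6·9/5 + 31/14·(-169/56) = -6203/3920 ≠ 1/2 ⇒ order 1.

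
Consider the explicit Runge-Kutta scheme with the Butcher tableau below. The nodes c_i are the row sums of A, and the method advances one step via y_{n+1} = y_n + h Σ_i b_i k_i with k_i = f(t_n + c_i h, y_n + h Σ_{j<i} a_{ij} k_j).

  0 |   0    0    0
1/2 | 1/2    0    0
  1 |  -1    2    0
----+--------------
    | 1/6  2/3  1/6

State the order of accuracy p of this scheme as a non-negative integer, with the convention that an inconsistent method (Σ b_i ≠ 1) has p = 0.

3

b = (1/6, 2/3, 1/6)
c = (0, 1/2, 1)
Ac = (0, 0, 1)
Σ b_i: 1/6·1 + 2/3·1 + 1/6·1 = 1 ✓
b·c: 2/3·1/2 + 1/6·1 = 1/2 ✓
b·c²: 2/3·1/4 + 1/6·1 = 1/3 ✓
b·Ac: 1/6·1 = 1/6 ✓; 3 stages ⇒ order 3.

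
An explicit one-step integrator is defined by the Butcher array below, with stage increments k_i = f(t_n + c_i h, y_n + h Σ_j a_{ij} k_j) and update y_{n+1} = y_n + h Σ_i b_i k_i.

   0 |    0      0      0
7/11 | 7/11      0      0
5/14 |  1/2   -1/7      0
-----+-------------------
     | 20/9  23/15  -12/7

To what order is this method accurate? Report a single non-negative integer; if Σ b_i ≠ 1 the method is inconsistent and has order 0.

0

b = (20/9, 23/15, -12/7)
c = (0, 7/11, 5/14)
Ac = (0, 0, -1/11)
Σ b_i: 20/9·1 + 23/15·1 + (-12/7)·1 = 643/315 ≠ 1 ⇒ order 0.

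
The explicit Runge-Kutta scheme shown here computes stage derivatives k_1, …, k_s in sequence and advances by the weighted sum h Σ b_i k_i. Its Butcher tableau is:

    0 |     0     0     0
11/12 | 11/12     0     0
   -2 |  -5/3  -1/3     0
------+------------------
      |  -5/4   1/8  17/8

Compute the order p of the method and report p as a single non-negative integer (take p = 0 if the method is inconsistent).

1

b = (-5/4, 1/8, 17/8)
c = (0, 11/12, -2)
Ac = (0, 0, -11/36)
Σ b_i: (-5/4)·1 + 1/8·1 + 17/8·1 = 1 ✓
b·c: 1/8·11/12 + 17/8·(-2) = -397/96 ≠ 1/2 ⇒ order 1.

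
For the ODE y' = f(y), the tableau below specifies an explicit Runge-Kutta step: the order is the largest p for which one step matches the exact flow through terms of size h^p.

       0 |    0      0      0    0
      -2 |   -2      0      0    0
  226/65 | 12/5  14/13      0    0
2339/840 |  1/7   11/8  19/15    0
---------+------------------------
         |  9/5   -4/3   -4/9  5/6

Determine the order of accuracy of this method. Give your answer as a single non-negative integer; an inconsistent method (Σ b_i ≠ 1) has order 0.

0

b = (9/5, -4/3, -4/9, 5/6)
c = (0, -2, 226/65, 2339/840)
Ac = (0, 0, -28/13, 6451/3900)
Σ b_i: 9/5·1 + (-4/3)·1 + (-4/9)·1 + 5/6·1 = 77/90 ≠ 1 ⇒ order 0.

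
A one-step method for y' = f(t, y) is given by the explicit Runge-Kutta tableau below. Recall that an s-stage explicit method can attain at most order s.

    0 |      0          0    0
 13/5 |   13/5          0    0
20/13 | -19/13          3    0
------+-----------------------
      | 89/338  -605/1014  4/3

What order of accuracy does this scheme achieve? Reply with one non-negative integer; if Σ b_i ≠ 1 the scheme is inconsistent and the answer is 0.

2

b = (89/338, -605/1014, 4/3)
c = (0, 13/5, 20/13)
Ac = (0, 0, 39/5)
Σ b_i: 89/338·1 + (-605/1014)·1 + 4/3·1 = 1 ✓
b·c: (-605/1014)·13/5 + 4/3·20/13 = 1/2 ✓
b·c²: (-605/1014)·169/25 + 4/3·400/169 = -1483/1690 ≠ 1/3 ⇒ order 2.
b·Ac: 4/3·39/5 = 52/5 ≠ 1/6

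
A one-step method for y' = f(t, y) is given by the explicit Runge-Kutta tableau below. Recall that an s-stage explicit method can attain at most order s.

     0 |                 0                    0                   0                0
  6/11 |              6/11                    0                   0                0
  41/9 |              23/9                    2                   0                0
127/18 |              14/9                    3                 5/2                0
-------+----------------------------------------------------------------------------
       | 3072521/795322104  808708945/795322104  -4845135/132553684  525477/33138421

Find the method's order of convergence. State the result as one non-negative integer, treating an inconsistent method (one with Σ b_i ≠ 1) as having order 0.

3

b = (3072521/795322104, 808708945/795322104, -4845135/132553684, 525477/33138421)
c = (0, 6/11, 41/9, 127/18)
Ac = (0, 0, 12/11, 2579/198)
Σ b_i: 3072521/795322104·1 + 808708945/795322104·1 + (-4845135/132553684)·1 + 525477/33138421·1 = 1 ✓
b·c: 808708945/795322104·6/11 + (-4845135/132553684)·41/9 + 525477/33138421·127/18 = 1/2 ✓
b·c²: 808708945/795322104·36/121 + (-4845135/132553684)·1681/81 + 525477/33138421·16129/324 = 1/3 ✓
b·Ac: (-4845135/132553684)·12/11 + 525477/33138421·2579/198 = 1/6 ✓
b·c³: 808708945/795322104·216/1331 + (-4845135/132553684)·68921/729 + 525477/33138421·2048383/5832 = 5437117301/2385966312 ≠ 1/4 ⇒ order 3.
b·(c∘Ac): (-4845135/132553684)·164/33 + 525477/33138421·327533/3564 = 50218933487/39368444148 ≠ 1/8
b·Ac²: (-4845135/132553684)·72/121 + 525477/33138421·1034501/19602 = 16044789949/19684222074 ≠ 1/12
b·A²c: 525477/33138421·30/11 = 15764310/364522631 ≠ 1/24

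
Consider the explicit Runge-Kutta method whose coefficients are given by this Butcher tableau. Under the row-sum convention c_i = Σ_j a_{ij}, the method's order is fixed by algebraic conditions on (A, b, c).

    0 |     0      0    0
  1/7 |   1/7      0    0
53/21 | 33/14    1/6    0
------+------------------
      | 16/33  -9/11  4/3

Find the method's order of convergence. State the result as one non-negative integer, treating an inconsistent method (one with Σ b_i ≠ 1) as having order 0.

1

b = (16/33, -9/11, 4/3)
c = (0, 1/7, 53/21)
Ac = (0, 0, 1/42)
Σ b_i: 16/33·1 + (-9/11)·1 + 4/3·1 = 1 ✓
b·c: (-9/11)·1/7 + 4/3·53/21 = 2251/693 ≠ 1/2 ⇒ order 1.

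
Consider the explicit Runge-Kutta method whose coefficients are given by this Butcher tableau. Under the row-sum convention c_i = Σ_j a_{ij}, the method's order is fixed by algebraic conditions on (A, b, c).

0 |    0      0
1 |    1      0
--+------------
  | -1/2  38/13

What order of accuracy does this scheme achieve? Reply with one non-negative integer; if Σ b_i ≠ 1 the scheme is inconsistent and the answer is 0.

b = (-1/2, 38/13)
c = (0, 1)
Σ b_i: (-1/2)·1 + 38/13·1 = 63/26 ≠ 1 ⇒ order 0.

0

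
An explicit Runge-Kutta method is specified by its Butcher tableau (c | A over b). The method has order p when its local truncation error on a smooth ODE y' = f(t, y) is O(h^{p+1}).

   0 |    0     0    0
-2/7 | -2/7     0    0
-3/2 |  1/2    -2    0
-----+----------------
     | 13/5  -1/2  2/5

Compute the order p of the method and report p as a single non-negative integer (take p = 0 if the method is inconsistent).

b = (13/5, -1/2, 2/5)
c = (0, -2/7, -3/2)
Ac = (0, 0, 4/7)
Σ b_i: 13/5·1 + (-1/2)·1 + 2/5·1 = 5/2 ≠ 1 ⇒ order 0.

0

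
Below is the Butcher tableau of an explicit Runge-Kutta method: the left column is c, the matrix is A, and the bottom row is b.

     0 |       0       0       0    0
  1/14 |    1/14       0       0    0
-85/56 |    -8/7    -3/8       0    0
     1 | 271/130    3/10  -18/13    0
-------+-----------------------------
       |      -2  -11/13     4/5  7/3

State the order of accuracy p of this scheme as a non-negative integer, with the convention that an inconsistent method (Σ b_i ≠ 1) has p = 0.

0

b = (-2, -11/13, 4/5, 7/3)
c = (0, 1/14, -85/56, 1)
Ac = (0, 0, -3/112, 138/65)
Σ b_i: (-2)·1 + (-11/13)·1 + 4/5·1 + 7/3·1 = 56/195 ≠ 1 ⇒ order 0.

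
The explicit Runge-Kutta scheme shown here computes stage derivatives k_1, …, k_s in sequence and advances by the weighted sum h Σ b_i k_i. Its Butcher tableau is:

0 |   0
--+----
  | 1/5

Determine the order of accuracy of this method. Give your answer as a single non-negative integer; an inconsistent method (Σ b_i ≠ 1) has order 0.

b = (1/5)
c = (0)
Σ b_i: 1/5·1 = 1/5 ≠ 1 ⇒ order 0.

0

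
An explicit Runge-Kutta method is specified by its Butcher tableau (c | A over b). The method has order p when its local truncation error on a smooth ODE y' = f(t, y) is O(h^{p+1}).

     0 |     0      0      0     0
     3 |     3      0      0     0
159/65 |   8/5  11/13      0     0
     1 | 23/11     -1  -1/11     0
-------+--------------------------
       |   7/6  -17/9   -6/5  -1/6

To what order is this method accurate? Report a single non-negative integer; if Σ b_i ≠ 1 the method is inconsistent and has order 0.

0

b = (7/6, -17/9, -6/5, -1/6)
c = (0, 3, 159/65, 1)
Ac = (0, 0, 33/13, -2304/715)
Σ b_i: 7/6·1 + (-17/9)·1 + (-6/5)·1 + (-1/6)·1 = -94/45 ≠ 1 ⇒ order 0.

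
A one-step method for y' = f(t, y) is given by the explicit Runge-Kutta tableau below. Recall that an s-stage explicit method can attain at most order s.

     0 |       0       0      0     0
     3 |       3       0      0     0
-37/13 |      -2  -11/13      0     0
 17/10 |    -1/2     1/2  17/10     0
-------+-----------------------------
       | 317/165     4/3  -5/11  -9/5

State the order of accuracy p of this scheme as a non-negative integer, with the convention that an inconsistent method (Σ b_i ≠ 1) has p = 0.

1

b = (317/165, 4/3, -5/11, -9/5)
c = (0, 3, -37/13, 17/10)
Ac = (0, 0, -33/13, -217/65)
Σ b_i: 317/165·1 + 4/3·1 + (-5/11)·1 + (-9/5)·1 = 1 ✓
b·c: 4/3·3 + (-5/11)·(-37/13) + (-9/5)·17/10 = 15971/7150 ≠ 1/2 ⇒ order 1.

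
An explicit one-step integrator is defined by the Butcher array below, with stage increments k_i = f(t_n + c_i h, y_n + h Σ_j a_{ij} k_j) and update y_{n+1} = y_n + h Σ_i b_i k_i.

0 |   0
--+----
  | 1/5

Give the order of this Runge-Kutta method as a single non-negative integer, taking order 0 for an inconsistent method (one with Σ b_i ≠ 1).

b = (1/5)
c = (0)
Σ b_i: 1/5·1 = 1/5 ≠ 1 ⇒ order 0.

0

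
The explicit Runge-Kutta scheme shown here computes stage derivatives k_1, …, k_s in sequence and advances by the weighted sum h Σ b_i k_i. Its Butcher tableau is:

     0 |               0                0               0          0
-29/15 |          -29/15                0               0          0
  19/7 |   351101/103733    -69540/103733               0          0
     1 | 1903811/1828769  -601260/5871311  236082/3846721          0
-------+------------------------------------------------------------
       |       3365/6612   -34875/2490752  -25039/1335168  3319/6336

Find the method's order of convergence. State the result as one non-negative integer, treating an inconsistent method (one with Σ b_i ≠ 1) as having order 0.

b = (3365/6612, -34875/2490752, -25039/1335168, 3319/6336)
c = (0, -29/15, 19/7, 1)
Ac = (0, 0, 4636/3577, 1210/3319)
Σ b_i: 3365/6612·1 + (-34875/2490752)·1 + (-25039/1335168)·1 + 3319/6336·1 = 1 ✓
b·c: (-34875/2490752)·(-29/15) + (-25039/1335168)·19/7 + 3319/6336·1 = 1/2 ✓
b·c²: (-34875/2490752)·841/225 + (-25039/1335168)·361/49 + 3319/6336·1 = 1/3 ✓
b·Ac: (-25039/1335168)·4636/3577 + 3319/6336·1210/3319 = 1/6 ✓
b·c³: (-34875/2490752)·(-24389/3375) + (-25039/1335168)·6859/343 + 3319/6336·1 = 1/4 ✓
b·(c∘Ac): (-25039/1335168)·88084/25039 + 3319/6336·1210/3319 = 1/8 ✓
b·Ac²: (-25039/1335168)·(-134444/53655) + 3319/6336·3454/49785 = 1/12 ✓
b·A²c: 3319/6336·264/3319 = 1/24 ✓; 4 stages ⇒ order 4.

4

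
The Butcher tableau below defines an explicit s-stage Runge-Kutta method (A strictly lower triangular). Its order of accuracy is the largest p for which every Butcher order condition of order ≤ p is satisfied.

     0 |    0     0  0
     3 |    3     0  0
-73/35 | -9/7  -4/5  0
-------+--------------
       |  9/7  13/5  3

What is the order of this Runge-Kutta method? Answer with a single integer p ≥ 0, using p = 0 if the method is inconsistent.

0

b = (9/7, 13/5, 3)
c = (0, 3, -73/35)
Ac = (0, 0, -12/5)
Σ b_i: 9/7·1 + 13/5·1 + 3·1 = 241/35 ≠ 1 ⇒ order 0.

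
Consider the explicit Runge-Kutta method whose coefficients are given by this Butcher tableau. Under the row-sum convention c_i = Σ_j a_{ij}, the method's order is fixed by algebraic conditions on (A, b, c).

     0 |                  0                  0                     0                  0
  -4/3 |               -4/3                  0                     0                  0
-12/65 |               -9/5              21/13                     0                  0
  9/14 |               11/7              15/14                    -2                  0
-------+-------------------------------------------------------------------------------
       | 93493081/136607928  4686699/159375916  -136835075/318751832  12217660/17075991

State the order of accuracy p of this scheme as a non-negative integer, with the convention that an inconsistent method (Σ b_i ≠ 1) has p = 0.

3

b = (93493081/136607928, 4686699/159375916, -136835075/318751832, 12217660/17075991)
c = (0, -4/3, -12/65, 9/14)
Ac = (0, 0, -28/13, -482/455)
Σ b_i: 93493081/136607928·1 + 4686699/159375916·1 + (-136835075/318751832)·1 + 12217660/17075991·1 = 1 ✓
b·c: 4686699/159375916·(-4/3) + (-136835075/318751832)·(-12/65) + 12217660/17075991·9/14 = 1/2 ✓
b·c²: 4686699/159375916·16/9 + (-136835075/318751832)·144/4225 + 12217660/17075991·81/196 = 1/3 ✓
b·Ac: (-136835075/318751832)·(-28/13) + 12217660/17075991·(-482/455) = 1/6 ✓
b·c³: 4686699/159375916·(-64/27) + (-136835075/318751832)·(-1728/274625) + 12217660/17075991·729/2744 = 819672563/6659636490 ≠ 1/4 ⇒ order 3.
b·(c∘Ac): (-136835075/318751832)·336/845 + 12217660/17075991·(-2169/3185) = -3745038/5691997 ≠ 1/8
b·Ac²: (-136835075/318751832)·112/39 + 12217660/17075991·162952/88725 = 270534854/3329818245 ≠ 1/12
b·A²c: 12217660/17075991·56/13 = 52629920/17075991 ≠ 1/24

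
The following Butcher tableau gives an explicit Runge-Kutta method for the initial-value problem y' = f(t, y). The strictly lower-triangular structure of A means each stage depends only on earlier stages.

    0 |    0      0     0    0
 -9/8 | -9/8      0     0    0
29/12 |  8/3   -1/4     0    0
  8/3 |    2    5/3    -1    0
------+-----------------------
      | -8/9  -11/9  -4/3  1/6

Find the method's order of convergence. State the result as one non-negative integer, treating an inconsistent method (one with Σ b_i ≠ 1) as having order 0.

b = (-8/9, -11/9, -4/3, 1/6)
c = (0, -9/8, 29/12, 8/3)
Ac = (0, 0, 9/32, -103/24)
Σ b_i: (-8/9)·1 + (-11/9)·1 + (-4/3)·1 + 1/6·1 = -59/18 ≠ 1 ⇒ order 0.

0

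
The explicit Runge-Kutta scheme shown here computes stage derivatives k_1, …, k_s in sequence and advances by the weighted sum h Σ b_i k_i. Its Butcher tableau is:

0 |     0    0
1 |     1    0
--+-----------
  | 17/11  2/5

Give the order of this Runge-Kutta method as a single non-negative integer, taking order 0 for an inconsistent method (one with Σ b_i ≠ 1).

0

b = (17/11, 2/5)
c = (0, 1)
Σ b_i: 17/11·1 + 2/5·1 = 107/55 ≠ 1 ⇒ order 0.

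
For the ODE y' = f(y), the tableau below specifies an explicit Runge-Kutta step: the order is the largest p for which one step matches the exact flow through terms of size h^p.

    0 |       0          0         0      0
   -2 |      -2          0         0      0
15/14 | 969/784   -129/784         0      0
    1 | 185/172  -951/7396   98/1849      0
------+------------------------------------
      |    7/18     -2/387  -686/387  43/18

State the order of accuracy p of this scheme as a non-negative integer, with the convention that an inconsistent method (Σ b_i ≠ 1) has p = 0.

b = (7/18, -2/387, -686/387, 43/18)
c = (0, -2, 15/14, 1)
Ac = (0, 0, 129/392, 27/86)
Σ b_i: 7/18·1 + (-2/387)·1 + (-686/387)·1 + 43/18·1 = 1 ✓
b·c: (-2/387)·(-2) + (-686/387)·15/14 + 43/18·1 = 1/2 ✓
b·c²: (-2/387)·4 + (-686/387)·225/196 + 43/18·1 = 1/3 ✓
b·Ac: (-686/387)·129/392 + 43/18·27/86 = 1/6 ✓
b·c³: (-2/387)·(-8) + (-686/387)·3375/2744 + 43/18·1 = 1/4 ✓
b·(c∘Ac): (-686/387)·1935/5488 + 43/18·27/86 = 1/8 ✓
b·Ac²: (-686/387)·(-129/196) + 43/18·(-39/86) = 1/12 ✓
b·A²c: 43/18·3/172 = 1/24 ✓; 4 stages ⇒ order 4.

4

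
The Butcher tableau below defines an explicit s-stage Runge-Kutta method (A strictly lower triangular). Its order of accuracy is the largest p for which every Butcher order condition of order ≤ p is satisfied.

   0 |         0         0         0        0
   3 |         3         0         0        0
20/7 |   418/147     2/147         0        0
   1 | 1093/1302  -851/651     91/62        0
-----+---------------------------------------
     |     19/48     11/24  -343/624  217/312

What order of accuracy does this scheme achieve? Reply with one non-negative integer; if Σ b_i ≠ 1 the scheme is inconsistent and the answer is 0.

b = (19/48, 11/24, -343/624, 217/312)
c = (0, 3, 20/7, 1)
Ac = (0, 0, 2/49, 59/217)
Σ b_i: 19/48·1 + 11/24·1 + (-343/624)·1 + 217/312·1 = 1 ✓
b·c: 11/24·3 + (-343/624)·20/7 + 217/312·1 = 1/2 ✓
b·c²: 11/24·9 + (-343/624)·400/49 + 217/312·1 = 1/3 ✓
b·Ac: (-343/624)·2/49 + 217/312·59/217 = 1/6 ✓
b·c³: 11/24·27 + (-343/624)·8000/343 + 217/312·1 = 1/4 ✓
b·(c∘Ac): (-343/624)·40/343 + 217/312·59/217 = 1/8 ✓
b·Ac²: (-343/624)·6/49 + 217/312·47/217 = 1/12 ✓
b·A²c: 217/312·13/217 = 1/24 ✓; 4 stages ⇒ order 4.

4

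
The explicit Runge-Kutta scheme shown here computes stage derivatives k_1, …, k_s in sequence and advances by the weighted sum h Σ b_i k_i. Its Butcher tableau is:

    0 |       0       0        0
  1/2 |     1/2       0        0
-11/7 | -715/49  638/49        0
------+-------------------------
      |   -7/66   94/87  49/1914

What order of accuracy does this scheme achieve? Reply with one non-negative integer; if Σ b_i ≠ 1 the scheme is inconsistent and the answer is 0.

3

b = (-7/66, 94/87, 49/1914)
c = (0, 1/2, -11/7)
Ac = (0, 0, 319/49)
Σ b_i: (-7/66)·1 + 94/87·1 + 49/1914·1 = 1 ✓
b·c: 94/87·1/2 + 49/1914·(-11/7) = 1/2 ✓
b·c²: 94/87·1/4 + 49/1914·121/49 = 1/3 ✓
b·Ac: 49/1914·319/49 = 1/6 ✓; 3 stages ⇒ order 3.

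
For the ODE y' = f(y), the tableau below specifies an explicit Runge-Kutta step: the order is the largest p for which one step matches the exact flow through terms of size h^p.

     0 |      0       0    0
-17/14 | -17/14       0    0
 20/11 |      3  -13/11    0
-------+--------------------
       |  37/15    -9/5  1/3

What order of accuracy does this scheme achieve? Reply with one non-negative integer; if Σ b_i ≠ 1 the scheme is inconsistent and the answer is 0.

b = (37/15, -9/5, 1/3)
c = (0, -17/14, 20/11)
Ac = (0, 0, 221/154)
Σ b_i: 37/15·1 + (-9/5)·1 + 1/3·1 = 1 ✓
b·c: (-9/5)·(-17/14) + 1/3·20/11 = 6449/2310 ≠ 1/2 ⇒ order 1.

1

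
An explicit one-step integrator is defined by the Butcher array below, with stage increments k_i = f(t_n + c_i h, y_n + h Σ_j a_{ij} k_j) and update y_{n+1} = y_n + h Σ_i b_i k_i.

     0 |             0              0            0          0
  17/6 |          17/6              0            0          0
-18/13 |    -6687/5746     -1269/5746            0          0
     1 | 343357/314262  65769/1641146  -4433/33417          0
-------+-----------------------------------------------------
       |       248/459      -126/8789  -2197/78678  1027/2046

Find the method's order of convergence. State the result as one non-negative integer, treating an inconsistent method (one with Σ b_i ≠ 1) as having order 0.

4

b = (248/459, -126/8789, -2197/78678, 1027/2046)
c = (0, 17/6, -18/13, 1)
Ac = (0, 0, -423/676, 1221/4108)
Σ b_i: 248/459·1 + (-126/8789)·1 + (-2197/78678)·1 + 1027/2046·1 = 1 ✓
b·c: (-126/8789)·17/6 + (-2197/78678)·(-18/13) + 1027/2046·1 = 1/2 ✓
b·c²: (-126/8789)·289/36 + (-2197/78678)·324/169 + 1027/2046·1 = 1/3 ✓
b·Ac: (-2197/78678)·(-423/676) + 1027/2046·1221/4108 = 1/6 ✓
b·c³: (-126/8789)·4913/216 + (-2197/78678)·(-5832/2197) + 1027/2046·1 = 1/4 ✓
b·(c∘Ac): (-2197/78678)·3807/4394 + 1027/2046·1221/4108 = 1/8 ✓
b·Ac²: (-2197/78678)·(-2397/1352) + 1027/2046·1661/24648 = 1/12 ✓
b·A²c: 1027/2046·341/4108 = 1/24 ✓; 4 stages ⇒ order 4.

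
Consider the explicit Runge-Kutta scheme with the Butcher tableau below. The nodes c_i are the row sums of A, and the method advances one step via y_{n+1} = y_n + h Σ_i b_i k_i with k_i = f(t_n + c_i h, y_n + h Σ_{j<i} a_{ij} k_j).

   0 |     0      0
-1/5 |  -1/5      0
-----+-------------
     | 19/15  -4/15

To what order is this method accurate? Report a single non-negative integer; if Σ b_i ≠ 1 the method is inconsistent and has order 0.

b = (19/15, -4/15)
c = (0, -1/5)
Σ b_i: 19/15·1 + (-4/15)·1 = 1 ✓
b·c: (-4/15)·(-1/5) = 4/75 ≠ 1/2 ⇒ order 1.

1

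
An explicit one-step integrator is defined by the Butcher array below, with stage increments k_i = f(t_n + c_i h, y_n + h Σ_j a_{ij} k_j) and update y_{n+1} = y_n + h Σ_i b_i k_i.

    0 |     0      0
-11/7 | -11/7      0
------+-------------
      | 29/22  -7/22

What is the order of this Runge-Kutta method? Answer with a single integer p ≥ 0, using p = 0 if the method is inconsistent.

2

b = (29/22, -7/22)
c = (0, -11/7)
Σ b_i: 29/22·1 + (-7/22)·1 = 1 ✓
b·c: (-7/22)·(-11/7) = 1/2 ✓; 2 stages ⇒ order 2.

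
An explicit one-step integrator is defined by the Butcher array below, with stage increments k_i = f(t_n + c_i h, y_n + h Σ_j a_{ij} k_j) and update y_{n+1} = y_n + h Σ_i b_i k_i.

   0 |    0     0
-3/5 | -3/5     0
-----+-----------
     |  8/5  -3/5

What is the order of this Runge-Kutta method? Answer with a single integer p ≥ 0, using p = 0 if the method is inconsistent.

b = (8/5, -3/5)
c = (0, -3/5)
Σ b_i: 8/5·1 + (-3/5)·1 = 1 ✓
b·c: (-3/5)·(-3/5) = 9/25 ≠ 1/2 ⇒ order 1.

1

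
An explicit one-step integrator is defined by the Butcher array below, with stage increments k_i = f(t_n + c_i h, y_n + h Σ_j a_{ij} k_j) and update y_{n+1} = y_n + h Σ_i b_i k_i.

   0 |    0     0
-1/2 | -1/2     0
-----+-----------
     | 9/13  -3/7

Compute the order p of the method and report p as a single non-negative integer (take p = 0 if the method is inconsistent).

b = (9/13, -3/7)
c = (0, -1/2)
Σ b_i: 9/13·1 + (-3/7)·1 = 24/91 ≠ 1 ⇒ order 0.

0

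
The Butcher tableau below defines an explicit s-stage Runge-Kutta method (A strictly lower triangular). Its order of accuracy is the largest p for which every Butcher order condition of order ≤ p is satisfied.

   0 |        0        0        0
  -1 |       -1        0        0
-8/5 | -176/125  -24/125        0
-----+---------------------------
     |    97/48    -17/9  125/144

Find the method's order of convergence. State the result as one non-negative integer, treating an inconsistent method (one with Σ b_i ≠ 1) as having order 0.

b = (97/48, -17/9, 125/144)
c = (0, -1, -8/5)
Ac = (0, 0, 24/125)
Σ b_i: 97/48·1 + (-17/9)·1 + 125/144·1 = 1 ✓
b·c: (-17/9)·(-1) + 125/144·(-8/5) = 1/2 ✓
b·c²: (-17/9)·1 + 125/144·64/25 = 1/3 ✓
b·Ac: 125/144·24/125 = 1/6 ✓; 3 stages ⇒ order 3.

3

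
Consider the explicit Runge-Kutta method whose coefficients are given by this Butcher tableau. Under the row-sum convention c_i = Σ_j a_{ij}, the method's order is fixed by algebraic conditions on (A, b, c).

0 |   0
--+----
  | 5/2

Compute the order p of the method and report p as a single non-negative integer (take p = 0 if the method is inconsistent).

b = (5/2)
c = (0)
Σ b_i: 5/2·1 = 5/2 ≠ 1 ⇒ order 0.

0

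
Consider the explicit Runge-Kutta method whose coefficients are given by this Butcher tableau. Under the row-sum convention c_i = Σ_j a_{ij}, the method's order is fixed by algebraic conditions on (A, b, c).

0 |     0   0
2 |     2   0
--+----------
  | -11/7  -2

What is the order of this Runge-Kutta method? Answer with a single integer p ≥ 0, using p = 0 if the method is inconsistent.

0

b = (-11/7, -2)
c = (0, 2)
Σ b_i: (-11/7)·1 + (-2)·1 = -25/7 ≠ 1 ⇒ order 0.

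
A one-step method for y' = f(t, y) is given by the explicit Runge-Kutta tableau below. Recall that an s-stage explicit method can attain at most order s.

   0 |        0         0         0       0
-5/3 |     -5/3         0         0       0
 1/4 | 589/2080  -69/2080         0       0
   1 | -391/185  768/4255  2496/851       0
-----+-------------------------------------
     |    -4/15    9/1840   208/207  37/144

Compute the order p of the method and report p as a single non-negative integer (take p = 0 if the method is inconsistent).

b = (-4/15, 9/1840, 208/207, 37/144)
c = (0, -5/3, 1/4, 1)
Ac = (0, 0, 23/416, 16/37)
Σ b_i: (-4/15)·1 + 9/1840·1 + 208/207·1 + 37/144·1 = 1 ✓
b·c: 9/1840·(-5/3) + 208/207·1/4 + 37/144·1 = 1/2 ✓
b·c²: 9/1840·25/9 + 208/207·1/16 + 37/144·1 = 1/3 ✓
b·Ac: 208/207·23/416 + 37/144·16/37 = 1/6 ✓
b·c³: 9/1840·(-125/27) + 208/207·1/64 + 37/144·1 = 1/4 ✓
b·(c∘Ac): 208/207·23/1664 + 37/144·16/37 = 1/8 ✓
b·Ac²: 208/207·(-115/1248) + 37/144·76/111 = 1/12 ✓
b·A²c: 37/144·6/37 = 1/24 ✓; 4 stages ⇒ order 4.

4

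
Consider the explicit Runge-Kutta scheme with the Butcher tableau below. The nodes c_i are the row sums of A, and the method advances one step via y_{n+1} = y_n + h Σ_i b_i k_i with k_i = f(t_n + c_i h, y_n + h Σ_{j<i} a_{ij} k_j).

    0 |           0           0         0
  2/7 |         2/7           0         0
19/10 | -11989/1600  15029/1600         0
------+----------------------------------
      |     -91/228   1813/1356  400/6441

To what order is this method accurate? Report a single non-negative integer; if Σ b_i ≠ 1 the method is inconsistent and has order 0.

b = (-91/228, 1813/1356, 400/6441)
c = (0, 2/7, 19/10)
Ac = (0, 0, 2147/800)
Σ b_i: (-91/228)·1 + 1813/1356·1 + 400/6441·1 = 1 ✓
b·c: 1813/1356·2/7 + 400/6441·19/10 = 1/2 ✓
b·c²: 1813/1356·4/49 + 400/6441·361/100 = 1/3 ✓
b·Ac: 400/6441·2147/800 = 1/6 ✓; 3 stages ⇒ order 3.

3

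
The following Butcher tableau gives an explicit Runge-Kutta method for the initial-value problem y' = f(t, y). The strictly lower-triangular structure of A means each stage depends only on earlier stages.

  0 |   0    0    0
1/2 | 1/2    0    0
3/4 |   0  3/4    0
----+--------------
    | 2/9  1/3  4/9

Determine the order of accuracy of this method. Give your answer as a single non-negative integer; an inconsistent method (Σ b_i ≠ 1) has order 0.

b = (2/9, 1/3, 4/9)
c = (0, 1/2, 3/4)
Ac = (0, 0, 3/8)
Σ b_i: 2/9·1 + 1/3·1 + 4/9·1 = 1 ✓
b·c: 1/3·1/2 + 4/9·3/4 = 1/2 ✓
b·c²: 1/3·1/4 + 4/9·9/16 = 1/3 ✓
b·Ac: 4/9·3/8 = 1/6 ✓; 3 stages ⇒ order 3.

3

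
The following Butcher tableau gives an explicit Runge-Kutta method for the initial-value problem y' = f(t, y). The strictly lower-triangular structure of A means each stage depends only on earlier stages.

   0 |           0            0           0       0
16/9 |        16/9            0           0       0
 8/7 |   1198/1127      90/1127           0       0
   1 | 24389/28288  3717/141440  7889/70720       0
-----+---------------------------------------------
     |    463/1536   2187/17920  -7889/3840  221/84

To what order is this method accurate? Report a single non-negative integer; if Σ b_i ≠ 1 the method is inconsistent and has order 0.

4

b = (463/1536, 2187/17920, -7889/3840, 221/84)
c = (0, 16/9, 8/7, 1)
Ac = (0, 0, 160/1127, 77/442)
Σ b_i: 463/1536·1 + 2187/17920·1 + (-7889/3840)·1 + 221/84·1 = 1 ✓
b·c: 2187/17920·16/9 + (-7889/3840)·8/7 + 221/84·1 = 1/2 ✓
b·c²: 2187/17920·256/81 + (-7889/3840)·64/49 + 221/84·1 = 1/3 ✓
b·Ac: (-7889/3840)·160/1127 + 221/84·77/442 = 1/6 ✓
b·c³: 2187/17920·4096/729 + (-7889/3840)·512/343 + 221/84·1 = 1/4 ✓
b·(c∘Ac): (-7889/3840)·1280/7889 + 221/84·77/442 = 1/8 ✓
b·Ac²: (-7889/3840)·2560/10143 + 221/84·35/153 = 1/12 ✓
b·A²c: 221/84·7/442 = 1/24 ✓; 4 stages ⇒ order 4.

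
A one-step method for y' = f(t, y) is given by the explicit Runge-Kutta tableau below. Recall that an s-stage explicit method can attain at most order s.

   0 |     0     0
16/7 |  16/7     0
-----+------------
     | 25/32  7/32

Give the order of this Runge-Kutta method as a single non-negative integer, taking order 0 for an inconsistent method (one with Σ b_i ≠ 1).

b = (25/32, 7/32)
c = (0, 16/7)
Σ b_i: 25/32·1 + 7/32·1 = 1 ✓
b·c: 7/32·16/7 = 1/2 ✓; 2 stages ⇒ order 2.

2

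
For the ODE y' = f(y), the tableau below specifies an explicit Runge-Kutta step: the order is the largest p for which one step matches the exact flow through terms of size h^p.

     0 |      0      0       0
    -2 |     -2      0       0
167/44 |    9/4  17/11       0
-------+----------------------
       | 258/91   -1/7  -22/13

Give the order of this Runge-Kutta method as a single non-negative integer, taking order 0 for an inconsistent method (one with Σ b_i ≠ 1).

1

b = (258/91, -1/7, -22/13)
c = (0, -2, 167/44)
Ac = (0, 0, -34/11)
Σ b_i: 258/91·1 + (-1/7)·1 + (-22/13)·1 = 1 ✓
b·c: (-1/7)·(-2) + (-22/13)·167/44 = -1117/182 ≠ 1/2 ⇒ order 1.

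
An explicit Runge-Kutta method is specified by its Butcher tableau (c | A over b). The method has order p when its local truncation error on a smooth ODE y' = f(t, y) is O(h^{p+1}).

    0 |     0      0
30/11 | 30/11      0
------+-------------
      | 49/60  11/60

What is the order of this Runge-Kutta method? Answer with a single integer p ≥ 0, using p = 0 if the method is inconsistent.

2

b = (49/60, 11/60)
c = (0, 30/11)
Σ b_i: 49/60·1 + 11/60·1 = 1 ✓
b·c: 11/60·30/11 = 1/2 ✓; 2 stages ⇒ order 2.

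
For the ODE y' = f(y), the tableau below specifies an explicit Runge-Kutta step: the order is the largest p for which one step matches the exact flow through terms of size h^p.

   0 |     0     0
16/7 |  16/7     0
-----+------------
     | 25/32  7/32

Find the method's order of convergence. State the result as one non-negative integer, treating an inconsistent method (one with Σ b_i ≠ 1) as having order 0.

2

b = (25/32, 7/32)
c = (0, 16/7)
Σ b_i: 25/32·1 + 7/32·1 = 1 ✓
b·c: 7/32·16/7 = 1/2 ✓; 2 stages ⇒ order 2.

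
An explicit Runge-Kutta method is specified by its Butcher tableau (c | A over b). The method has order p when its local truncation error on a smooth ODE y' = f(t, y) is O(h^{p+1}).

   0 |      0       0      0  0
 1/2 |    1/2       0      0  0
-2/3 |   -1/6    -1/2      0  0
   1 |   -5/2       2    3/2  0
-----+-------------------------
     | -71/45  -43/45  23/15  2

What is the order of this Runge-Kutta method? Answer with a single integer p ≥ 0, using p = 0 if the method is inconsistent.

b = (-71/45, -43/45, 23/15, 2)
c = (0, 1/2, -2/3, 1)
Ac = (0, 0, -1/4, 0)
Σ b_i: (-71/45)·1 + (-43/45)·1 + 23/15·1 + 2·1 = 1 ✓
b·c: (-43/45)·1/2 + 23/15·(-2/3) + 2·1 = 1/2 ✓
b·c²: (-43/45)·1/4 + 23/15·4/9 + 2·1 = 1319/540 ≠ 1/3 ⇒ order 2.
b·Ac: 23/15·(-1/4) = -23/60 ≠ 1/6

2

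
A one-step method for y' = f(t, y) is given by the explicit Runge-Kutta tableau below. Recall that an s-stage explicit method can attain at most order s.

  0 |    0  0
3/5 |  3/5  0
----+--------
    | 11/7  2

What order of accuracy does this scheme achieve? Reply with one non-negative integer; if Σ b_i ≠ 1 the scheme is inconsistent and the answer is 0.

0

b = (11/7, 2)
c = (0, 3/5)
Σ b_i: 11/7·1 + 2·1 = 25/7 ≠ 1 ⇒ order 0.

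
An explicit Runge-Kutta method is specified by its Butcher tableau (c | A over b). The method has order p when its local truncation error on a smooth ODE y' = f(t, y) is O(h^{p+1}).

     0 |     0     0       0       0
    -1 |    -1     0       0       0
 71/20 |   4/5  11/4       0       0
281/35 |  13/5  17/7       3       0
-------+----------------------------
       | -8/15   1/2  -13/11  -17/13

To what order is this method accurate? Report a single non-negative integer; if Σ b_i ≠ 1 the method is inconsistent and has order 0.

0

b = (-8/15, 1/2, -13/11, -17/13)
c = (0, -1, 71/20, 281/35)
Ac = (0, 0, -11/4, 1151/140)
Σ b_i: (-8/15)·1 + 1/2·1 + (-13/11)·1 + (-17/13)·1 = -10823/4290 ≠ 1 ⇒ order 0.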